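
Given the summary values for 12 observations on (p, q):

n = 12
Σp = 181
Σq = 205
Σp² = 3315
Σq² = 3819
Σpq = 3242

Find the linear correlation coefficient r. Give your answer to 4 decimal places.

r = (nΣpq − ΣpΣq) / √[(nΣp² − (Σp)²)(nΣq² − (Σq)²)]
Numerator: 12×3242 − 181×205 = 1799
Denominator: √[(39780 − 32761)(45828 − 42025)] = √[7019 × 3803] = 5166.5518
r = 1799 / 5166.5518 ≈ 0.3482

0.3482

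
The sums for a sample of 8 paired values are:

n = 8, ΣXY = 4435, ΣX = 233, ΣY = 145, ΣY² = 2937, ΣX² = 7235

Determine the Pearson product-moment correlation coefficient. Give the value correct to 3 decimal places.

0.569

r = (nΣXY − ΣXΣY) / √[(nΣX² − (ΣX)²)(nΣY² − (ΣY)²)]
Numerator: 8×4435 − 233×145 = 1695
Denominator: √[(57880 − 54289)(23496 − 21025)] = √[3591 × 2471] = 2978.8187
r = 1695 / 2978.8187 ≈ 0.569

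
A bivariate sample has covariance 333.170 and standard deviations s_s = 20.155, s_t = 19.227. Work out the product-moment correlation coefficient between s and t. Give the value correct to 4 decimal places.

r = Cov(s,t) / (s_s · s_t) = 333.170 / (20.155 × 19.227)
  = 333.170 / 387.5202 ≈ 0.8597

0.8597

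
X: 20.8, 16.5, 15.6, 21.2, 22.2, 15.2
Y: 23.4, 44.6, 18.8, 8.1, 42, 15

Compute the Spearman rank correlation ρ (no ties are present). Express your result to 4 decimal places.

0.2000

Rank X: 4, 3, 2, 5, 6, 1
Rank Y: 4, 6, 3, 1, 5, 2
d = rank(X) − rank(Y): 0, -3, -1, 4, 1, -1; Σd² = 28
ρ = 1 − 6Σd² / [n(n²−1)] = 1 − 6×28 / (6×35) = 1 − 168/210 ≈ 0.2000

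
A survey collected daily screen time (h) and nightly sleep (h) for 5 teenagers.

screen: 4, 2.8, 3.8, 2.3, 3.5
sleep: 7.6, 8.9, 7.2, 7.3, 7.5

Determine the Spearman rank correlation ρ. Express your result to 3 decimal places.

Rank screen: 5, 2, 4, 1, 3
Rank sleep: 4, 5, 1, 2, 3
d = rank(screen) − rank(sleep): 1, -3, 3, -1, 0; Σd² = 20
ρ = 1 − 6Σd² / [n(n²−1)] = 1 − 6×20 / (5×24) = 1 − 120/120 ≈ 0.000

0.000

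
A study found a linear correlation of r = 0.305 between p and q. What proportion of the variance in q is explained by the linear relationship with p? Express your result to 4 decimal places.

r² = (0.305)² = 0.0930

0.0930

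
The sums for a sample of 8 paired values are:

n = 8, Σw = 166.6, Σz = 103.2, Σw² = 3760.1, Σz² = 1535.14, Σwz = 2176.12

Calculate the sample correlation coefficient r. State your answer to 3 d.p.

r = (nΣwz − ΣwΣz) / √[(nΣw² − (Σw)²)(nΣz² − (Σz)²)]
Numerator: 8×2176.12 − 166.6×103.2 = 215.84
Denominator: √[(30080.8 − 27755.56)(12281.12 − 10650.24)] = √[2325.24 × 1630.88] = 1947.3540
r = 215.84 / 1947.3540 ≈ 0.111

0.111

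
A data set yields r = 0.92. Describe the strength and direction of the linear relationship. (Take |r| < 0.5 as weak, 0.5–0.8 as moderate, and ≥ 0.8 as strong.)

r = 0.92 > 0 so the relationship is positive.
|r| = 0.92, which falls in the strong range.

strong positive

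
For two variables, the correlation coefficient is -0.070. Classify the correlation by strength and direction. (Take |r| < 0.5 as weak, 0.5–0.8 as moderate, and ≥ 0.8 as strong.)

r = -0.070 < 0 so the relationship is negative.
|r| = 0.070, which falls in the weak range.

weak negative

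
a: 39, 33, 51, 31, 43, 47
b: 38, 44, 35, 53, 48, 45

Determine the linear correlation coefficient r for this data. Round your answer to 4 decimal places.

n = 6, Σa = 244, Σb = 263, Σa² = 10230, Σb² = 11743, Σab = 10541
nΣab − ΣaΣb = 63246 − 64172 = -926
nΣa² − (Σa)² = 61380 − 59536 = 1844; nΣb² − (Σb)² = 70458 − 69169 = 1289
r = -926 / √(1844 × 1289) = -926 / 1541.7250 ≈ -0.6006

-0.6006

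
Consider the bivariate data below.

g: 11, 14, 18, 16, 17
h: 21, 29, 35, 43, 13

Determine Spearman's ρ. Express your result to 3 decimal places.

Rank g: 1, 2, 5, 3, 4
Rank h: 2, 3, 4, 5, 1
d = rank(g) − rank(h): -1, -1, 1, -2, 3; Σd² = 16
ρ = 1 − 6Σd² / [n(n²−1)] = 1 − 6×16 / (5×24) = 1 − 96/120 ≈ 0.200

0.200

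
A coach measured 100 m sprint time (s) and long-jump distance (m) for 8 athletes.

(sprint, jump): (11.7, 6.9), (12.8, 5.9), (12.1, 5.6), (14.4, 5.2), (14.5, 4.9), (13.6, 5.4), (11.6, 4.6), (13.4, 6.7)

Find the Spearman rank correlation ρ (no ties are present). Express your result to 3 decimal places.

-0.238

Rank sprint: 2, 4, 3, 7, 8, 6, 1, 5
Rank jump: 8, 6, 5, 3, 2, 4, 1, 7
d = rank(sprint) − rank(jump): -6, -2, -2, 4, 6, 2, 0, -2; Σd² = 104
ρ = 1 − 6Σd² / [n(n²−1)] = 1 − 6×104 / (8×63) = 1 − 624/504 ≈ -0.238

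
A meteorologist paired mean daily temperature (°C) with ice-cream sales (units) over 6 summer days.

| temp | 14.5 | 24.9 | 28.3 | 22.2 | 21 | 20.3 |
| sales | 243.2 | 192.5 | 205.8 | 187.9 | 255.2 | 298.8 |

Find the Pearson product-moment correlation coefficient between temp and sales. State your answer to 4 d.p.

n = 6, Σx = 131.2, Σy = 1383.4, Σx² = 2977.08, Σy² = 328271.02, Σxy = 29740.01
nΣxy − ΣxΣy = 178440.06 − 181502.08 = -3062.02
nΣx² − (Σx)² = 17862.48 − 17213.44 = 649.04; nΣy² − (Σy)² = 1969626.12 − 1913795.56 = 55830.56
r = -3062.02 / √(649.04 × 55830.56) = -3062.02 / 6019.6567 ≈ -0.5087

-0.5087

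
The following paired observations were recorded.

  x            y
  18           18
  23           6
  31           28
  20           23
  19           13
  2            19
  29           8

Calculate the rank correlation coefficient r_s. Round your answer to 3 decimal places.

Rank x: 2, 5, 7, 4, 3, 1, 6
Rank y: 4, 1, 7, 6, 3, 5, 2
d = rank(x) − rank(y): -2, 4, 0, -2, 0, -4, 4; Σd² = 56
ρ = 1 − 6Σd² / [n(n²−1)] = 1 − 6×56 / (7×48) = 1 − 336/336 ≈ 0.000

0.000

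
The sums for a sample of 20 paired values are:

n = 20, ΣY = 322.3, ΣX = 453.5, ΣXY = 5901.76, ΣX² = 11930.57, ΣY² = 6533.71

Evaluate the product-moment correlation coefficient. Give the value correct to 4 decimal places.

-0.9466

r = (nΣXY − ΣXΣY) / √[(nΣX² − (ΣX)²)(nΣY² − (ΣY)²)]
Numerator: 20×5901.76 − 453.5×322.3 = -28127.85
Denominator: √[(238611.4 − 205662.25)(130674.2 − 103877.29)] = √[32949.15 × 26796.91] = 29714.2290
r = -28127.85 / 29714.2290 ≈ -0.9466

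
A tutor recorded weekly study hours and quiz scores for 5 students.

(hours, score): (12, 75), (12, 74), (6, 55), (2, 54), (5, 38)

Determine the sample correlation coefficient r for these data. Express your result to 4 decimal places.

0.8170

n = 5, Σx = 37, Σy = 296, Σx² = 353, Σy² = 18486, Σxy = 2416
nΣxy − ΣxΣy = 12080 − 10952 = 1128
nΣx² − (Σx)² = 1765 − 1369 = 396; nΣy² − (Σy)² = 92430 − 87616 = 4814
r = 1128 / √(396 × 4814) = 1128 / 1380.7042 ≈ 0.8170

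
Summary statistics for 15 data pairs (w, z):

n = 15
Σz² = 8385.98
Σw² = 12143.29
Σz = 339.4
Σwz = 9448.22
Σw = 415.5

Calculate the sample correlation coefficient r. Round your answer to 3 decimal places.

0.070

r = (nΣwz − ΣwΣz) / √[(nΣw² − (Σw)²)(nΣz² − (Σz)²)]
Numerator: 15×9448.22 − 415.5×339.4 = 702.6
Denominator: √[(182149.35 − 172640.25)(125789.7 − 115192.36)] = √[9509.1 × 10597.34] = 10038.4842
r = 702.6 / 10038.4842 ≈ 0.070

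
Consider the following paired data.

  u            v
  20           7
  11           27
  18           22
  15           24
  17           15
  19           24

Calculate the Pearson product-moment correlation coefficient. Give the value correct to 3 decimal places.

-0.651

n = 6, Σu = 100, Σv = 119, Σu² = 1720, Σv² = 2639, Σuv = 1904
nΣuv − ΣuΣv = 11424 − 11900 = -476
nΣu² − (Σu)² = 10320 − 10000 = 320; nΣv² − (Σv)² = 15834 − 14161 = 1673
r = -476 / √(320 × 1673) = -476 / 731.6830 ≈ -0.651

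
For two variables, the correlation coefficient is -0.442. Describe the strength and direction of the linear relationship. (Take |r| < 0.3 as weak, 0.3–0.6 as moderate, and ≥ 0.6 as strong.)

r = -0.442 < 0 so the relationship is negative.
|r| = 0.442, which falls in the moderate range.

moderate negative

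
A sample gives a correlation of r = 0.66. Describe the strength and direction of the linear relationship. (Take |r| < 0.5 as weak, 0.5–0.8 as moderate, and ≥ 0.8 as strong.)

r = 0.66 > 0 so the relationship is positive.
|r| = 0.66, which falls in the moderate range.

moderate positive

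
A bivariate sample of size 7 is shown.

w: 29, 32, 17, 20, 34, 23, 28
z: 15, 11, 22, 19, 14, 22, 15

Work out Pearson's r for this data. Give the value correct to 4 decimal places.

n = 7, Σw = 183, Σz = 118, Σw² = 5023, Σz² = 2096, Σwz = 2943
nΣwz − ΣwΣz = 20601 − 21594 = -993
nΣw² − (Σw)² = 35161 − 33489 = 1672; nΣz² − (Σz)² = 14672 − 13924 = 748
r = -993 / √(1672 × 748) = -993 / 1118.3273 ≈ -0.8879

-0.8879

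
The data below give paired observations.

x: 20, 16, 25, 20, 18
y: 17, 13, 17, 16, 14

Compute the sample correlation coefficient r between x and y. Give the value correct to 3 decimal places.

0.839

n = 5, Σx = 99, Σy = 77, Σx² = 2005, Σy² = 1199, Σxy = 1545
nΣxy − ΣxΣy = 7725 − 7623 = 102
nΣx² − (Σx)² = 10025 − 9801 = 224; nΣy² − (Σy)² = 5995 − 5929 = 66
r = 102 / √(224 × 66) = 102 / 121.5895 ≈ 0.839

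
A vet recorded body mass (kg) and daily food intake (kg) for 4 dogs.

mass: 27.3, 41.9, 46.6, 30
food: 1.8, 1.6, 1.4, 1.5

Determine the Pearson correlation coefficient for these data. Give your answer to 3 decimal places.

-0.677

n = 4, Σx = 145.8, Σy = 6.3, Σx² = 5572.46, Σy² = 10.01, Σxy = 226.42
nΣxy − ΣxΣy = 905.68 − 918.54 = -12.86
nΣx² − (Σx)² = 22289.84 − 21257.64 = 1032.2; nΣy² − (Σy)² = 40.04 − 39.69 = 0.35
r = -12.86 / √(1032.2 × 0.35) = -12.86 / 19.0071 ≈ -0.677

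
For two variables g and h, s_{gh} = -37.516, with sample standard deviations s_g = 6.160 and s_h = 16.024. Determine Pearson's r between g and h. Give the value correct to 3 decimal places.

-0.380

r = Cov(g,h) / (s_g · s_h) = -37.516 / (6.160 × 16.024)
  = -37.516 / 98.7078 ≈ -0.380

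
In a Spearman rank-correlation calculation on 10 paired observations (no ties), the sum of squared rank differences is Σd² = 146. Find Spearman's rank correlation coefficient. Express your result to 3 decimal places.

ρ = 1 − 6Σd² / [n(n²−1)] = 1 − 6×146 / (10×99)
  = 1 − 876/990 = 1 − 0.8848 ≈ 0.115

0.115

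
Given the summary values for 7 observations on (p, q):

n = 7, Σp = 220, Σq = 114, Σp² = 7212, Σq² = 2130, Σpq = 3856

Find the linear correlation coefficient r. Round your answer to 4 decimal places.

0.9573

r = (nΣpq − ΣpΣq) / √[(nΣp² − (Σp)²)(nΣq² − (Σq)²)]
Numerator: 7×3856 − 220×114 = 1912
Denominator: √[(50484 − 48400)(14910 − 12996)] = √[2084 × 1914] = 1997.1920
r = 1912 / 1997.1920 ≈ 0.9573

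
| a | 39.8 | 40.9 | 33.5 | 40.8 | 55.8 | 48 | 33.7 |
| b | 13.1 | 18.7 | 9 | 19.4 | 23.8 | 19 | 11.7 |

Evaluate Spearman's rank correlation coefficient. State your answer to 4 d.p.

0.8929

Rank a: 3, 5, 1, 4, 7, 6, 2
Rank b: 3, 4, 1, 6, 7, 5, 2
d = rank(a) − rank(b): 0, 1, 0, -2, 0, 1, 0; Σd² = 6
ρ = 1 − 6Σd² / [n(n²−1)] = 1 − 6×6 / (7×48) = 1 − 36/336 ≈ 0.8929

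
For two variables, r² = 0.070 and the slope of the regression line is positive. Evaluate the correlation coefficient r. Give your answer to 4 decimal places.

|r| = √0.070 = 0.2646
The association is positive, so r = 0.2646.

0.2646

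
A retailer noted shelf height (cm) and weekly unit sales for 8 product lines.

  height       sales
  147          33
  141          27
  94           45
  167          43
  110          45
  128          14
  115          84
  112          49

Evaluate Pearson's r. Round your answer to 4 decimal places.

n = 8, Σx = 1014, Σy = 340, Σx² = 132468, Σy² = 17370, Σxy = 41959
nΣxy − ΣxΣy = 335672 − 344760 = -9088
nΣx² − (Σx)² = 1059744 − 1028196 = 31548; nΣy² − (Σy)² = 138960 − 115600 = 23360
r = -9088 / √(31548 × 23360) = -9088 / 27147.0308 ≈ -0.3348

-0.3348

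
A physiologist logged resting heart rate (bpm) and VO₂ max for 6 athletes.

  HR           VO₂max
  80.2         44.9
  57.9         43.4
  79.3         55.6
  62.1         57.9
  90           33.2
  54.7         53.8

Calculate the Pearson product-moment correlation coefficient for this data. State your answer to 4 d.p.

-0.5482

n = 6, Σx = 424.2, Σy = 288.8, Σx² = 31021.44, Σy² = 14340.02, Σxy = 20049.37
nΣxy − ΣxΣy = 120296.22 − 122508.96 = -2212.74
nΣx² − (Σx)² = 186128.64 − 179945.64 = 6183; nΣy² − (Σy)² = 86040.12 − 83405.44 = 2634.68
r = -2212.74 / √(6183 × 2634.68) = -2212.74 / 4036.1153 ≈ -0.5482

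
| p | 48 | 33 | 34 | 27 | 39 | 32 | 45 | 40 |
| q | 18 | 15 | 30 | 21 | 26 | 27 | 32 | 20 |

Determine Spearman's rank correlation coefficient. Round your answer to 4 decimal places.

0.0000

Rank p: 8, 3, 4, 1, 5, 2, 7, 6
Rank q: 2, 1, 7, 4, 5, 6, 8, 3
d = rank(p) − rank(q): 6, 2, -3, -3, 0, -4, -1, 3; Σd² = 84
ρ = 1 − 6Σd² / [n(n²−1)] = 1 − 6×84 / (8×63) = 1 − 504/504 ≈ 0.0000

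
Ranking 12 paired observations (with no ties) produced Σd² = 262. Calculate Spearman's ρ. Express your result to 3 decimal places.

ρ = 1 − 6Σd² / [n(n²−1)] = 1 − 6×262 / (12×143)
  = 1 − 1572/1716 = 1 − 0.9161 ≈ 0.084

0.084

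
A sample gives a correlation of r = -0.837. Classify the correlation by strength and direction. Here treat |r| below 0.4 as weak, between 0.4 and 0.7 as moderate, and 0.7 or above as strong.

r = -0.837 < 0 so the relationship is negative.
|r| = 0.837, which falls in the strong range.

strong negative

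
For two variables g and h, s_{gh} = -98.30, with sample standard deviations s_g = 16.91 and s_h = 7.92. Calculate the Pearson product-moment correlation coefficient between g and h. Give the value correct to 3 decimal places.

-0.734

r = Cov(g,h) / (s_g · s_h) = -98.30 / (16.91 × 7.92)
  = -98.30 / 133.9272 ≈ -0.734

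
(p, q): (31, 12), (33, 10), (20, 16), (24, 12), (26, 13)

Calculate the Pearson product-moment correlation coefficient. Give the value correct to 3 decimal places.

n = 5, Σp = 134, Σq = 63, Σp² = 3702, Σq² = 813, Σpq = 1648
nΣpq − ΣpΣq = 8240 − 8442 = -202
nΣp² − (Σp)² = 18510 − 17956 = 554; nΣq² − (Σq)² = 4065 − 3969 = 96
r = -202 / √(554 × 96) = -202 / 230.6166 ≈ -0.876

-0.876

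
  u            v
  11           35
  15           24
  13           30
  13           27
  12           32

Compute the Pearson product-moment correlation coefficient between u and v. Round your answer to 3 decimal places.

n = 5, Σu = 64, Σv = 148, Σu² = 828, Σv² = 4454, Σuv = 1870
nΣuv − ΣuΣv = 9350 − 9472 = -122
nΣu² − (Σu)² = 4140 − 4096 = 44; nΣv² − (Σv)² = 22270 − 21904 = 366
r = -122 / √(44 × 366) = -122 / 126.9015 ≈ -0.961

-0.961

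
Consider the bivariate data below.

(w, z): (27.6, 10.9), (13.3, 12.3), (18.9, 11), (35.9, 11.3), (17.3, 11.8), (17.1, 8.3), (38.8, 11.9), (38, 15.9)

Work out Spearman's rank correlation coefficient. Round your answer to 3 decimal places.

0.286

Rank w: 5, 1, 4, 6, 3, 2, 8, 7
Rank z: 2, 7, 3, 4, 5, 1, 6, 8
d = rank(w) − rank(z): 3, -6, 1, 2, -2, 1, 2, -1; Σd² = 60
ρ = 1 − 6Σd² / [n(n²−1)] = 1 − 6×60 / (8×63) = 1 − 360/504 ≈ 0.286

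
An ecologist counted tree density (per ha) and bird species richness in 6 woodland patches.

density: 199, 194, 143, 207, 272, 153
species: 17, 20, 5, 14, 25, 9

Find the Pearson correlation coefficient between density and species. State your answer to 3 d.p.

n = 6, Σx = 1168, Σy = 90, Σx² = 237928, Σy² = 1616, Σxy = 19053
nΣxy − ΣxΣy = 114318 − 105120 = 9198
nΣx² − (Σx)² = 1427568 − 1364224 = 63344; nΣy² − (Σy)² = 9696 − 8100 = 1596
r = 9198 / √(63344 × 1596) = 9198 / 10054.7016 ≈ 0.915

0.915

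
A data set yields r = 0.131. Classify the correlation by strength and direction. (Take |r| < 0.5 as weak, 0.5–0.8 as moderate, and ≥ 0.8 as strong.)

r = 0.131 > 0 so the relationship is positive.
|r| = 0.131, which falls in the weak range.

weak positive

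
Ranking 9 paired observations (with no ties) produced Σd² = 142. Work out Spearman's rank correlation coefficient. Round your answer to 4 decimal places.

ρ = 1 − 6Σd² / [n(n²−1)] = 1 − 6×142 / (9×80)
  = 1 − 852/720 = 1 − 1.18333 ≈ -0.1833

-0.1833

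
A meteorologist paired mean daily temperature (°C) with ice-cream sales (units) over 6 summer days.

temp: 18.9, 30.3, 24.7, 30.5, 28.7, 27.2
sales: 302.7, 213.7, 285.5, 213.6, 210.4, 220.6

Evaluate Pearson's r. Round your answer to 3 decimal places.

-0.925

n = 6, Σx = 160.3, Σy = 1446.5, Σx² = 4379.17, Σy² = 357362.71, Σxy = 37801.59
nΣxy − ΣxΣy = 226809.54 − 231873.95 = -5064.41
nΣx² − (Σx)² = 26275.02 − 25696.09 = 578.93; nΣy² − (Σy)² = 2144176.26 − 2092362.25 = 51814.01
r = -5064.41 / √(578.93 × 51814.01) = -5064.41 / 5476.9229 ≈ -0.925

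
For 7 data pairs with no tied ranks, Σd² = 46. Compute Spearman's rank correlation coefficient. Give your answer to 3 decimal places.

ρ = 1 − 6Σd² / [n(n²−1)] = 1 − 6×46 / (7×48)
  = 1 − 276/336 = 1 − 0.8214 ≈ 0.179

0.179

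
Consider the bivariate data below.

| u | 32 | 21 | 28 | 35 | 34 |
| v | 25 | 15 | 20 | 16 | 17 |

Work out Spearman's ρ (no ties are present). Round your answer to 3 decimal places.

Rank u: 3, 1, 2, 5, 4
Rank v: 5, 1, 4, 2, 3
d = rank(u) − rank(v): -2, 0, -2, 3, 1; Σd² = 18
ρ = 1 − 6Σd² / [n(n²−1)] = 1 − 6×18 / (5×24) = 1 − 108/120 ≈ 0.100

0.100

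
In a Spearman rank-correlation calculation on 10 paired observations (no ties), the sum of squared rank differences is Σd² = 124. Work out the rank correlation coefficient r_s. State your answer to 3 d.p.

0.248

ρ = 1 − 6Σd² / [n(n²−1)] = 1 − 6×124 / (10×99)
  = 1 − 744/990 = 1 − 0.7515 ≈ 0.248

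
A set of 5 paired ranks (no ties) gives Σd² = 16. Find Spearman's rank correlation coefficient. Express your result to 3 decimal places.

0.200

ρ = 1 − 6Σd² / [n(n²−1)] = 1 − 6×16 / (5×24)
  = 1 − 96/120 = 1 − 0.8000 ≈ 0.200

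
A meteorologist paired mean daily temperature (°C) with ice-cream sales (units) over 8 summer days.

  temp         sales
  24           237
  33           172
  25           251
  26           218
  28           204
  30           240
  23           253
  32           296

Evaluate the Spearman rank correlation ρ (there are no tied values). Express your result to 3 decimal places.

-0.310

Rank temp: 2, 8, 3, 4, 5, 6, 1, 7
Rank sales: 4, 1, 6, 3, 2, 5, 7, 8
d = rank(temp) − rank(sales): -2, 7, -3, 1, 3, 1, -6, -1; Σd² = 110
ρ = 1 − 6Σd² / [n(n²−1)] = 1 − 6×110 / (8×63) = 1 − 660/504 ≈ -0.310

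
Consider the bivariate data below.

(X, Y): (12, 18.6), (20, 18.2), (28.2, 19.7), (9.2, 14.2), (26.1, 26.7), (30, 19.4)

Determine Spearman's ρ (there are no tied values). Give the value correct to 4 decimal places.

Rank X: 2, 3, 5, 1, 4, 6
Rank Y: 3, 2, 5, 1, 6, 4
d = rank(X) − rank(Y): -1, 1, 0, 0, -2, 2; Σd² = 10
ρ = 1 − 6Σd² / [n(n²−1)] = 1 − 6×10 / (6×35) = 1 − 60/210 ≈ 0.7143

0.7143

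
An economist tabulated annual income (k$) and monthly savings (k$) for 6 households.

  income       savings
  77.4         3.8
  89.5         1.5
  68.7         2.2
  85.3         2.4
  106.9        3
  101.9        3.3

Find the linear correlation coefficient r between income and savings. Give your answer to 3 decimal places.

n = 6, Σx = 529.7, Σy = 16.2, Σx² = 47808.01, Σy² = 47.18, Σxy = 1441.2
nΣxy − ΣxΣy = 8647.2 − 8581.14 = 66.06
nΣx² − (Σx)² = 286848.06 − 280582.09 = 6265.97; nΣy² − (Σy)² = 283.08 − 262.44 = 20.64
r = 66.06 / √(6265.97 × 20.64) = 66.06 / 359.6243 ≈ 0.184

0.184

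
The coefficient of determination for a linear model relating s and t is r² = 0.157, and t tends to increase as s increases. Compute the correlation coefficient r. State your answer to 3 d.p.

0.396

|r| = √0.157 = 0.396
The association is positive, so r = 0.396.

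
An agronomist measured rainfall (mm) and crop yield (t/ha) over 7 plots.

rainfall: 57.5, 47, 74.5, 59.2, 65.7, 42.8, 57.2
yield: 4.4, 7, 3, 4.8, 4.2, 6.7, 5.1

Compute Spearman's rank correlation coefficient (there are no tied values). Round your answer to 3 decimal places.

Rank rainfall: 4, 2, 7, 5, 6, 1, 3
Rank yield: 3, 7, 1, 4, 2, 6, 5
d = rank(rainfall) − rank(yield): 1, -5, 6, 1, 4, -5, -2; Σd² = 108
ρ = 1 − 6Σd² / [n(n²−1)] = 1 − 6×108 / (7×48) = 1 − 648/336 ≈ -0.929

-0.929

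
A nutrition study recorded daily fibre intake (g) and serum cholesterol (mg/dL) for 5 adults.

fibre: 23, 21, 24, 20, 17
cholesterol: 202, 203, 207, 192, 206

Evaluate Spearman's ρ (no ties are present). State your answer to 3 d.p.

0.300

Rank fibre: 4, 3, 5, 2, 1
Rank cholesterol: 2, 3, 5, 1, 4
d = rank(fibre) − rank(cholesterol): 2, 0, 0, 1, -3; Σd² = 14
ρ = 1 − 6Σd² / [n(n²−1)] = 1 − 6×14 / (5×24) = 1 − 84/120 ≈ 0.300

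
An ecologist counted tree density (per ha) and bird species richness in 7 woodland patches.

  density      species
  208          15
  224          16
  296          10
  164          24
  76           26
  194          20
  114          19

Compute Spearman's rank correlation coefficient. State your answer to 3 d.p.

Rank density: 5, 6, 7, 3, 1, 4, 2
Rank species: 2, 3, 1, 6, 7, 5, 4
d = rank(density) − rank(species): 3, 3, 6, -3, -6, -1, -2; Σd² = 104
ρ = 1 − 6Σd² / [n(n²−1)] = 1 − 6×104 / (7×48) = 1 − 624/336 ≈ -0.857

-0.857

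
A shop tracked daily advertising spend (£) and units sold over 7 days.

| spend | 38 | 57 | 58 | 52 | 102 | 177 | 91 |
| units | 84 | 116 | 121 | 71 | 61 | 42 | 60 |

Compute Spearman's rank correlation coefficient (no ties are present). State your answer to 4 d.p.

Rank spend: 1, 3, 4, 2, 6, 7, 5
Rank units: 5, 6, 7, 4, 3, 1, 2
d = rank(spend) − rank(units): -4, -3, -3, -2, 3, 6, 3; Σd² = 92
ρ = 1 − 6Σd² / [n(n²−1)] = 1 − 6×92 / (7×48) = 1 − 552/336 ≈ -0.6429

-0.6429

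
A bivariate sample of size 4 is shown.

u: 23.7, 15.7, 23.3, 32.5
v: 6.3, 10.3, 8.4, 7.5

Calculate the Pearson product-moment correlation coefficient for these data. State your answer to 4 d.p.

-0.6623

n = 4, Σu = 95.2, Σv = 32.5, Σu² = 2407.32, Σv² = 272.59, Σuv = 750.49
nΣuv − ΣuΣv = 3001.96 − 3094 = -92.04
nΣu² − (Σu)² = 9629.28 − 9063.04 = 566.24; nΣv² − (Σv)² = 1090.36 − 1056.25 = 34.11
r = -92.04 / √(566.24 × 34.11) = -92.04 / 138.9764 ≈ -0.6623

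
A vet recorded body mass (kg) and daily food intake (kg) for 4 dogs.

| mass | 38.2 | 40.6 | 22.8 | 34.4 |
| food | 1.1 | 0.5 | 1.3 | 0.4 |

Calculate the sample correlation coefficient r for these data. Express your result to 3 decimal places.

-0.619

n = 4, Σx = 136, Σy = 3.3, Σx² = 4810.8, Σy² = 3.31, Σxy = 105.72
nΣxy − ΣxΣy = 422.88 − 448.8 = -25.92
nΣx² − (Σx)² = 19243.2 − 18496 = 747.2; nΣy² − (Σy)² = 13.24 − 10.89 = 2.35
r = -25.92 / √(747.2 × 2.35) = -25.92 / 41.9037 ≈ -0.619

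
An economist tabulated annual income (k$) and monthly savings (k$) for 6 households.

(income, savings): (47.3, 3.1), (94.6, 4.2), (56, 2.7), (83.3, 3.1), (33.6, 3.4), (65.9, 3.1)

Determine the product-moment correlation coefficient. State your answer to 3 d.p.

n = 6, Σx = 380.7, Σy = 19.6, Σx² = 26733.11, Σy² = 65.32, Σxy = 1271.91
nΣxy − ΣxΣy = 7631.46 − 7461.72 = 169.74
nΣx² − (Σx)² = 160398.66 − 144932.49 = 15466.17; nΣy² − (Σy)² = 391.92 − 384.16 = 7.76
r = 169.74 / √(15466.17 × 7.76) = 169.74 / 346.4354 ≈ 0.490

0.490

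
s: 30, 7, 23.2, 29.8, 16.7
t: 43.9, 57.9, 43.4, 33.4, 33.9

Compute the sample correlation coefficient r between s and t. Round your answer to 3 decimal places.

n = 5, Σs = 106.7, Σt = 212.5, Σs² = 2654.17, Σt² = 9427.95, Σst = 4290.63
nΣst − ΣsΣt = 21453.15 − 22673.75 = -1220.6
nΣs² − (Σs)² = 13270.85 − 11384.89 = 1885.96; nΣt² − (Σt)² = 47139.75 − 45156.25 = 1983.5
r = -1220.6 / √(1885.96 × 1983.5) = -1220.6 / 1934.1152 ≈ -0.631

-0.631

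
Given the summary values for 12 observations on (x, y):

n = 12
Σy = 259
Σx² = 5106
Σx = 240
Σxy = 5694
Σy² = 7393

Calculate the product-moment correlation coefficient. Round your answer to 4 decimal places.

r = (nΣxy − ΣxΣy) / √[(nΣx² − (Σx)²)(nΣy² − (Σy)²)]
Numerator: 12×5694 − 240×259 = 6168
Denominator: √[(61272 − 57600)(88716 − 67081)] = √[3672 × 21635] = 8913.1207
r = 6168 / 8913.1207 ≈ 0.6920

0.6920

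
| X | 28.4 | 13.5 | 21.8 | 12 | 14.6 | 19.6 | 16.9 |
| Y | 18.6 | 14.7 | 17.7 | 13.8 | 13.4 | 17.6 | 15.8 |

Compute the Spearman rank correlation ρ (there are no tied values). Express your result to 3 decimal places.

Rank X: 7, 2, 6, 1, 3, 5, 4
Rank Y: 7, 3, 6, 2, 1, 5, 4
d = rank(X) − rank(Y): 0, -1, 0, -1, 2, 0, 0; Σd² = 6
ρ = 1 − 6Σd² / [n(n²−1)] = 1 − 6×6 / (7×48) = 1 − 36/336 ≈ 0.893

0.893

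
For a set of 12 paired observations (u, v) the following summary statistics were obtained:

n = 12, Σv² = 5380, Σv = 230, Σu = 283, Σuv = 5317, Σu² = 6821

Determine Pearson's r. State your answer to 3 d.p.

r = (nΣuv − ΣuΣv) / √[(nΣu² − (Σu)²)(nΣv² − (Σv)²)]
Numerator: 12×5317 − 283×230 = -1286
Denominator: √[(81852 − 80089)(64560 − 52900)] = √[1763 × 11660] = 4533.9365
r = -1286 / 4533.9365 ≈ -0.284

-0.284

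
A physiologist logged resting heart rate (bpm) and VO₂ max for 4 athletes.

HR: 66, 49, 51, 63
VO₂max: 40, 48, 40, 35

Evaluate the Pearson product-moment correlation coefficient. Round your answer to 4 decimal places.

n = 4, Σx = 229, Σy = 163, Σx² = 13327, Σy² = 6729, Σxy = 9237
nΣxy − ΣxΣy = 36948 − 37327 = -379
nΣx² − (Σx)² = 53308 − 52441 = 867; nΣy² − (Σy)² = 26916 − 26569 = 347
r = -379 / √(867 × 347) = -379 / 548.4970 ≈ -0.6910

-0.6910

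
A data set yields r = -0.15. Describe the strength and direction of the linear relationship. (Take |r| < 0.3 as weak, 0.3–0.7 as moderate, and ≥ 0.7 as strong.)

weak negative

r = -0.15 < 0 so the relationship is negative.
|r| = 0.15, which falls in the weak range.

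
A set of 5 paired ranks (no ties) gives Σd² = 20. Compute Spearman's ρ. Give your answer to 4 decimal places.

ρ = 1 − 6Σd² / [n(n²−1)] = 1 − 6×20 / (5×24)
  = 1 − 120/120 = 1 − 1.00000 ≈ 0.0000

0.0000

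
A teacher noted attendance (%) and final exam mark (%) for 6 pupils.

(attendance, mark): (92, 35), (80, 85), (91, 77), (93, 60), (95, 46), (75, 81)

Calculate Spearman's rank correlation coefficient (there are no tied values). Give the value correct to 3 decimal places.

-0.771

Rank attendance: 4, 2, 3, 5, 6, 1
Rank mark: 1, 6, 4, 3, 2, 5
d = rank(attendance) − rank(mark): 3, -4, -1, 2, 4, -4; Σd² = 62
ρ = 1 − 6Σd² / [n(n²−1)] = 1 − 6×62 / (6×35) = 1 − 372/210 ≈ -0.771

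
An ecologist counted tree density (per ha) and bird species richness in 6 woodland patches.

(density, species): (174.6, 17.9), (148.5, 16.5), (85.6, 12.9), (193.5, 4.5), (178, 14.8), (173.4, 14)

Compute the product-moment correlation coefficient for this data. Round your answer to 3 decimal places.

n = 6, Σx = 953.6, Σy = 80.6, Σx² = 159058.58, Σy² = 1194.36, Σxy = 12612.58
nΣxy − ΣxΣy = 75675.48 − 76860.16 = -1184.68
nΣx² − (Σx)² = 954351.48 − 909352.96 = 44998.52; nΣy² − (Σy)² = 7166.16 − 6496.36 = 669.8
r = -1184.68 / √(44998.52 × 669.8) = -1184.68 / 5489.9917 ≈ -0.216

-0.216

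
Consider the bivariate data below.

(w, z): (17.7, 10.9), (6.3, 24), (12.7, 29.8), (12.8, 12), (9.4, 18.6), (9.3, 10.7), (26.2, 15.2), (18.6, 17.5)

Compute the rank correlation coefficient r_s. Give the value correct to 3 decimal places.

Rank w: 6, 1, 4, 5, 3, 2, 8, 7
Rank z: 2, 7, 8, 3, 6, 1, 4, 5
d = rank(w) − rank(z): 4, -6, -4, 2, -3, 1, 4, 2; Σd² = 102
ρ = 1 − 6Σd² / [n(n²−1)] = 1 − 6×102 / (8×63) = 1 − 612/504 ≈ -0.214

-0.214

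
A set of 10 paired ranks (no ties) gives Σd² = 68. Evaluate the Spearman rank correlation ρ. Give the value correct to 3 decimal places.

ρ = 1 − 6Σd² / [n(n²−1)] = 1 − 6×68 / (10×99)
  = 1 − 408/990 = 1 − 0.4121 ≈ 0.588

0.588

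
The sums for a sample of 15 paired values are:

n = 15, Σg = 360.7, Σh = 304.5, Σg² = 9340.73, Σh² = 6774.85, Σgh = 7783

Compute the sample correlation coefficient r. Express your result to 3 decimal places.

r = (nΣgh − ΣgΣh) / √[(nΣg² − (Σg)²)(nΣh² − (Σh)²)]
Numerator: 15×7783 − 360.7×304.5 = 6911.85
Denominator: √[(140110.95 − 130104.49)(101622.75 − 92720.25)] = √[10006.46 × 8902.5] = 9438.3531
r = 6911.85 / 9438.3531 ≈ 0.732

0.732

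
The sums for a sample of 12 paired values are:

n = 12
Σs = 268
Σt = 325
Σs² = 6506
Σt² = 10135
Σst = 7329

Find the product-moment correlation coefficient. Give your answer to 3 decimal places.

r = (nΣst − ΣsΣt) / √[(nΣs² − (Σs)²)(nΣt² − (Σt)²)]
Numerator: 12×7329 − 268×325 = 848
Denominator: √[(78072 − 71824)(121620 − 105625)] = √[6248 × 15995] = 9996.8375
r = 848 / 9996.8375 ≈ 0.085

0.085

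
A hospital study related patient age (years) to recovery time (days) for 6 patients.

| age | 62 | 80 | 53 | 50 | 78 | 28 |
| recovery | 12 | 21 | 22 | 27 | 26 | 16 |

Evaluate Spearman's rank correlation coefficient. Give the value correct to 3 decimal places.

Rank age: 4, 6, 3, 2, 5, 1
Rank recovery: 1, 3, 4, 6, 5, 2
d = rank(age) − rank(recovery): 3, 3, -1, -4, 0, -1; Σd² = 36
ρ = 1 − 6Σd² / [n(n²−1)] = 1 − 6×36 / (6×35) = 1 − 216/210 ≈ -0.029

-0.029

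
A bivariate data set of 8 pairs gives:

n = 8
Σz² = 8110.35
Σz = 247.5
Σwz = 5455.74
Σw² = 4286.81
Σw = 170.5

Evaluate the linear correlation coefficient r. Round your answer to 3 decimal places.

r = (nΣwz − ΣwΣz) / √[(nΣw² − (Σw)²)(nΣz² − (Σz)²)]
Numerator: 8×5455.74 − 170.5×247.5 = 1447.17
Denominator: √[(34294.48 − 29070.25)(64882.8 − 61256.25)] = √[5224.23 × 3626.55] = 4352.6924
r = 1447.17 / 4352.6924 ≈ 0.332

0.332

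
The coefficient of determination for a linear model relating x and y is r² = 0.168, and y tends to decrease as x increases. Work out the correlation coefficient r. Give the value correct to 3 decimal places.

-0.410

|r| = √0.168 = 0.410
The association is negative, so r = −0.410.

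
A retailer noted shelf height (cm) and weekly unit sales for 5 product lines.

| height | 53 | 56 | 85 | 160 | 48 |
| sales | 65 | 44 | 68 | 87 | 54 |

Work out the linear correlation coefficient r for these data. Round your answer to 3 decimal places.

0.871

n = 5, Σx = 402, Σy = 318, Σx² = 41074, Σy² = 21270, Σxy = 28201
nΣxy − ΣxΣy = 141005 − 127836 = 13169
nΣx² − (Σx)² = 205370 − 161604 = 43766; nΣy² − (Σy)² = 106350 − 101124 = 5226
r = 13169 / √(43766 × 5226) = 13169 / 15123.5286 ≈ 0.871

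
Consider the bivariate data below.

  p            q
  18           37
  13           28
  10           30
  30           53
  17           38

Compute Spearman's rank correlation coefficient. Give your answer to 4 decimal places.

0.8000

Rank p: 4, 2, 1, 5, 3
Rank q: 3, 1, 2, 5, 4
d = rank(p) − rank(q): 1, 1, -1, 0, -1; Σd² = 4
ρ = 1 − 6Σd² / [n(n²−1)] = 1 − 6×4 / (5×24) = 1 − 24/120 ≈ 0.8000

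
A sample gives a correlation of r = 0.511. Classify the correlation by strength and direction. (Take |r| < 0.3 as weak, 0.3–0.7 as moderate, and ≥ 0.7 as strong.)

moderate positive

r = 0.511 > 0 so the relationship is positive.
|r| = 0.511, which falls in the moderate range.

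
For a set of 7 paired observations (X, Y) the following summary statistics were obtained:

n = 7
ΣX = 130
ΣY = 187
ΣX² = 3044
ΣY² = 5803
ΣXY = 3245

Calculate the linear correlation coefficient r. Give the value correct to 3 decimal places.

r = (nΣXY − ΣXΣY) / √[(nΣX² − (ΣX)²)(nΣY² − (ΣY)²)]
Numerator: 7×3245 − 130×187 = -1595
Denominator: √[(21308 − 16900)(40621 − 34969)] = √[4408 × 5652] = 4991.3942
r = -1595 / 4991.3942 ≈ -0.320

-0.320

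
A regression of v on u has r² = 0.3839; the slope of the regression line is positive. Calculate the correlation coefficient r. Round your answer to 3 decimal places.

0.620

|r| = √0.3839 = 0.620
The association is positive, so r = 0.620.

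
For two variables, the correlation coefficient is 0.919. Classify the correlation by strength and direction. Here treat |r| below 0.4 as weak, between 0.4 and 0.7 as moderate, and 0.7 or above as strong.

strong positive

r = 0.919 > 0 so the relationship is positive.
|r| = 0.919, which falls in the strong range.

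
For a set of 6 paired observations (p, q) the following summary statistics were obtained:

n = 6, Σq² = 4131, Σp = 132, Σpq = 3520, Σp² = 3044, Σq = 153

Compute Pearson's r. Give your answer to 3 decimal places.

r = (nΣpq − ΣpΣq) / √[(nΣp² − (Σp)²)(nΣq² − (Σq)²)]
Numerator: 6×3520 − 132×153 = 924
Denominator: √[(18264 − 17424)(24786 − 23409)] = √[840 × 1377] = 1075.4906
r = 924 / 1075.4906 ≈ 0.859

0.859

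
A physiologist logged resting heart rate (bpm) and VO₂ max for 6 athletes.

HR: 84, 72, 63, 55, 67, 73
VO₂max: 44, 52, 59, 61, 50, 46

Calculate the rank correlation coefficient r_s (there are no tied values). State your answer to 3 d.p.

-0.943

Rank HR: 6, 4, 2, 1, 3, 5
Rank VO₂max: 1, 4, 5, 6, 3, 2
d = rank(HR) − rank(VO₂max): 5, 0, -3, -5, 0, 3; Σd² = 68
ρ = 1 − 6Σd² / [n(n²−1)] = 1 − 6×68 / (6×35) = 1 − 408/210 ≈ -0.943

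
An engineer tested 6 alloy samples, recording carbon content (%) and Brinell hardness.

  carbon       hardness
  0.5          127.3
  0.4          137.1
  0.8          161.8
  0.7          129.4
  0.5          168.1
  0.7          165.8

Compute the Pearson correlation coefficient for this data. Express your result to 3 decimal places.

n = 6, Σx = 3.6, Σy = 889.5, Σx² = 2.28, Σy² = 133672.55, Σxy = 538.62
nΣxy − ΣxΣy = 3231.72 − 3202.2 = 29.52
nΣx² − (Σx)² = 13.68 − 12.96 = 0.72; nΣy² − (Σy)² = 802035.3 − 791210.25 = 10825.05
r = 29.52 / √(0.72 × 10825.05) = 29.52 / 88.2838 ≈ 0.334

0.334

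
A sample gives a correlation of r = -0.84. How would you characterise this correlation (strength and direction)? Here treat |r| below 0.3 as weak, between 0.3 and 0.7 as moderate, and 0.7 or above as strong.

r = -0.84 < 0 so the relationship is negative.
|r| = 0.84, which falls in the strong range.

strong negative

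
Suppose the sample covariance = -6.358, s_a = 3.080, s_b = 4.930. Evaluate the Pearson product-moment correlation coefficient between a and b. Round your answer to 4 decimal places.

r = Cov(a,b) / (s_a · s_b) = -6.358 / (3.080 × 4.930)
  = -6.358 / 15.1844 ≈ -0.4187

-0.4187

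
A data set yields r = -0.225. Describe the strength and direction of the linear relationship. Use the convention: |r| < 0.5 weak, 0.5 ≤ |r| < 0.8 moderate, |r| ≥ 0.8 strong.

weak negative

r = -0.225 < 0 so the relationship is negative.
|r| = 0.225, which falls in the weak range.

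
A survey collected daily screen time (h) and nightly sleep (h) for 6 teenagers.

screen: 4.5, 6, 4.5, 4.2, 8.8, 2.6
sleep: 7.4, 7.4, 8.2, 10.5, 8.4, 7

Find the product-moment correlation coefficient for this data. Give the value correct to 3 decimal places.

0.107

n = 6, Σx = 30.6, Σy = 48.9, Σx² = 178.34, Σy² = 406.57, Σxy = 250.82
nΣxy − ΣxΣy = 1504.92 − 1496.34 = 8.58
nΣx² − (Σx)² = 1070.04 − 936.36 = 133.68; nΣy² − (Σy)² = 2439.42 − 2391.21 = 48.21
r = 8.58 / √(133.68 × 48.21) = 8.58 / 80.2790 ≈ 0.107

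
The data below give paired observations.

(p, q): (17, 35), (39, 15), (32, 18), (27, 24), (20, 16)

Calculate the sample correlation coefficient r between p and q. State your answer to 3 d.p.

n = 5, Σp = 135, Σq = 108, Σp² = 3963, Σq² = 2606, Σpq = 2724
nΣpq − ΣpΣq = 13620 − 14580 = -960
nΣp² − (Σp)² = 19815 − 18225 = 1590; nΣq² − (Σq)² = 13030 − 11664 = 1366
r = -960 / √(1590 × 1366) = -960 / 1473.7503 ≈ -0.651

-0.651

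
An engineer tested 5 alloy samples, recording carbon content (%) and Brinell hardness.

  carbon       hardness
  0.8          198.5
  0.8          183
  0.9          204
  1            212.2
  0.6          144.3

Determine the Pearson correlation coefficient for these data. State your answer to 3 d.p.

n = 5, Σx = 4.1, Σy = 942, Σx² = 3.45, Σy² = 180358.58, Σxy = 787.58
nΣxy − ΣxΣy = 3937.9 − 3862.2 = 75.7
nΣx² − (Σx)² = 17.25 − 16.81 = 0.44; nΣy² − (Σy)² = 901792.9 − 887364 = 14428.9
r = 75.7 / √(0.44 × 14428.9) = 75.7 / 79.6788 ≈ 0.950

0.950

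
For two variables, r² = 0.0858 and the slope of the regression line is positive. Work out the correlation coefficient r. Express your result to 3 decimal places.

0.293

|r| = √0.0858 = 0.293
The association is positive, so r = 0.293.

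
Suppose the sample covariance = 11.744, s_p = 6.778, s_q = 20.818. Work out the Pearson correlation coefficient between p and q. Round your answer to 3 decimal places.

0.083

r = Cov(p,q) / (s_p · s_q) = 11.744 / (6.778 × 20.818)
  = 11.744 / 141.1044 ≈ 0.083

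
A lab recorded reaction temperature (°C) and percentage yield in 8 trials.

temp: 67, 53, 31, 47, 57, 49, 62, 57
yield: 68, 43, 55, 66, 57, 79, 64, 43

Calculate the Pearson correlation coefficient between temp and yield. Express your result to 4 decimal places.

n = 8, Σx = 423, Σy = 475, Σx² = 23211, Σy² = 29289, Σxy = 25181
nΣxy − ΣxΣy = 201448 − 200925 = 523
nΣx² − (Σx)² = 185688 − 178929 = 6759; nΣy² − (Σy)² = 234312 − 225625 = 8687
r = 523 / √(6759 × 8687) = 523 / 7662.5996 ≈ 0.0683

0.0683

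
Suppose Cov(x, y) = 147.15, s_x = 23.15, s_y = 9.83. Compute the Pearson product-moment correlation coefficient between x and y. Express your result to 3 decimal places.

r = Cov(x,y) / (s_x · s_y) = 147.15 / (23.15 × 9.83)
  = 147.15 / 227.5645 ≈ 0.647

0.647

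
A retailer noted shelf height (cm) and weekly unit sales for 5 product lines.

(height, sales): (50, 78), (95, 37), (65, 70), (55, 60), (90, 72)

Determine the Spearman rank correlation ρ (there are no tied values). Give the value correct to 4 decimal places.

Rank height: 1, 5, 3, 2, 4
Rank sales: 5, 1, 3, 2, 4
d = rank(height) − rank(sales): -4, 4, 0, 0, 0; Σd² = 32
ρ = 1 − 6Σd² / [n(n²−1)] = 1 − 6×32 / (5×24) = 1 − 192/120 ≈ -0.6000

-0.6000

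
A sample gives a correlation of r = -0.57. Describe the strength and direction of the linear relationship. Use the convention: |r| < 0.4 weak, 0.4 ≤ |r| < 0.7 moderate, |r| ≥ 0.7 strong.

r = -0.57 < 0 so the relationship is negative.
|r| = 0.57, which falls in the moderate range.

moderate negative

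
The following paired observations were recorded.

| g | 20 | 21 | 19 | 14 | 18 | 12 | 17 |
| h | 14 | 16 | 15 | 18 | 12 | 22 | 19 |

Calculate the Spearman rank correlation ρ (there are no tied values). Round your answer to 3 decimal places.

Rank g: 6, 7, 5, 2, 4, 1, 3
Rank h: 2, 4, 3, 5, 1, 7, 6
d = rank(g) − rank(h): 4, 3, 2, -3, 3, -6, -3; Σd² = 92
ρ = 1 − 6Σd² / [n(n²−1)] = 1 − 6×92 / (7×48) = 1 − 552/336 ≈ -0.643

-0.643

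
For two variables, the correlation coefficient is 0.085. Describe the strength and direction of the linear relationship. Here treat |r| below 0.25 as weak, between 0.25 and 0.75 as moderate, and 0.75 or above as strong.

weak positive

r = 0.085 > 0 so the relationship is positive.
|r| = 0.085, which falls in the weak range.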